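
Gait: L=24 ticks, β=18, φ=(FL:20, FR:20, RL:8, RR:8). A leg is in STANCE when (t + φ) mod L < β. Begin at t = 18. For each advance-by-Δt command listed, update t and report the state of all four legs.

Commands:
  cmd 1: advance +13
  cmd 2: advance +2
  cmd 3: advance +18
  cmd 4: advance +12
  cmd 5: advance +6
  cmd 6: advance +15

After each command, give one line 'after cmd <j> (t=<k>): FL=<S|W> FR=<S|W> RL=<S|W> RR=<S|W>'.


after cmd 1 (t=31): FL=S FR=S RL=S RR=S
after cmd 2 (t=33): FL=S FR=S RL=S RR=S
after cmd 3 (t=51): FL=W FR=W RL=S RR=S
after cmd 4 (t=63): FL=S FR=S RL=W RR=W
after cmd 5 (t=69): FL=S FR=S RL=S RR=S
after cmd 6 (t=84): FL=S FR=S RL=W RR=W

start t=18: FL=S FR=S RL=S RR=S
cmd 1: advance +13 → t=31, phase=(3,3,15,15) → FL=S FR=S RL=S RR=S
cmd 2: advance +2 → t=33, phase=(5,5,17,17) → FL=S FR=S RL=S RR=S
cmd 3: advance +18 → t=51, phase=(23,23,11,11) → FL=W FR=W RL=S RR=S
cmd 4: advance +12 → t=63, phase=(11,11,23,23) → FL=S FR=S RL=W RR=W
cmd 5: advance +6 → t=69, phase=(17,17,5,5) → FL=S FR=S RL=S RR=S
cmd 6: advance +15 → t=84, phase=(8,8,20,20) → FL=S FR=S RL=W RR=W


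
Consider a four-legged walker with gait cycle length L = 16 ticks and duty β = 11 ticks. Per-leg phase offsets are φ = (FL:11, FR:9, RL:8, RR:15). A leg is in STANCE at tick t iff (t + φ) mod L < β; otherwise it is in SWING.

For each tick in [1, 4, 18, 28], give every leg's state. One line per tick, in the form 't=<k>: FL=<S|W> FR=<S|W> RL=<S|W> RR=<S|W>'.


t=1: FL=W FR=S RL=S RR=S
t=4: FL=W FR=W RL=W RR=S
t=18: FL=W FR=W RL=S RR=S
t=28: FL=S FR=S RL=S RR=W

t=1: phase=(12,10,9,0) vs β=11 → FL=W FR=S RL=S RR=S
t=4: phase=(15,13,12,3) vs β=11 → FL=W FR=W RL=W RR=S
t=18: phase=(13,11,10,1) vs β=11 → FL=W FR=W RL=S RR=S
t=28: phase=(7,5,4,11) vs β=11 → FL=S FR=S RL=S RR=W


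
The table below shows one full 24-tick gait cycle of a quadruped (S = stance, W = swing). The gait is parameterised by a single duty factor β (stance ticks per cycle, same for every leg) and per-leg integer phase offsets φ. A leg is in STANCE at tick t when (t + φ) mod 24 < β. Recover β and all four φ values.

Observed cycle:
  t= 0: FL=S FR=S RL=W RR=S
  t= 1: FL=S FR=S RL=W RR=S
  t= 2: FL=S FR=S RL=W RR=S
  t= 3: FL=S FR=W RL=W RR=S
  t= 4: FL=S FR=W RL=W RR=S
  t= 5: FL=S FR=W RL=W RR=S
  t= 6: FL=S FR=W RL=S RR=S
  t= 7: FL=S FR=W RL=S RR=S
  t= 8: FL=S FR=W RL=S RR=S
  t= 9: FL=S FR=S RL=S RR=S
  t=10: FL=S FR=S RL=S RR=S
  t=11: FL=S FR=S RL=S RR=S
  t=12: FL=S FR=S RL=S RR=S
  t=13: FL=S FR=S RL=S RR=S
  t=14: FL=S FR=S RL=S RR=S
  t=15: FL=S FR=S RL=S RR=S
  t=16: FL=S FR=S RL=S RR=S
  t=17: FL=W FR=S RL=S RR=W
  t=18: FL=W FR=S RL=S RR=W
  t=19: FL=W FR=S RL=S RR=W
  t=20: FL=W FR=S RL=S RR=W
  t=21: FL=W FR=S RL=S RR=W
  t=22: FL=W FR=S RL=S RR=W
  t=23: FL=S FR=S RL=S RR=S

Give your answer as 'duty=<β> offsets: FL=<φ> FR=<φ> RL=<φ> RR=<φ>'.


duty β = stance ticks per leg = 18
FL: stance ticks = 18; W→S at t=23 → φ=1
FR: stance ticks = 18; W→S at t=9 → φ=15
RL: stance ticks = 18; W→S at t=6 → φ=18
RR: stance ticks = 18; W→S at t=23 → φ=1

duty=18 offsets: FL=1 FR=15 RL=18 RR=1


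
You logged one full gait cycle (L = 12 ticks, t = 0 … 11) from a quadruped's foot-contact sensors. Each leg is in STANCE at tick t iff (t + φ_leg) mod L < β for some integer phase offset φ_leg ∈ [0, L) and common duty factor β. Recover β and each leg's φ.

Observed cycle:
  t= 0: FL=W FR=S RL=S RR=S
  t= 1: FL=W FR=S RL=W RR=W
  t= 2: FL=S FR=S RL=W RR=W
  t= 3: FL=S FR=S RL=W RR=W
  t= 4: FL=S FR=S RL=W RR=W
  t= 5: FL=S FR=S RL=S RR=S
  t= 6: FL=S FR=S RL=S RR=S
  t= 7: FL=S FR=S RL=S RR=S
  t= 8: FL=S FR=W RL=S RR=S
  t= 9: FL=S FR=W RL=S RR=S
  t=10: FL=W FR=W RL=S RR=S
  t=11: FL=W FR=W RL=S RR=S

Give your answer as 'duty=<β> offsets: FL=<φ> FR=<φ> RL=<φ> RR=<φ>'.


duty=8 offsets: FL=10 FR=0 RL=7 RR=7

duty β = stance ticks per leg = 8
FL: stance ticks = 8; W→S at t=2 → φ=10
FR: stance ticks = 8; W→S at t=0 → φ=0
RL: stance ticks = 8; W→S at t=5 → φ=7
RR: stance ticks = 8; W→S at t=5 → φ=7


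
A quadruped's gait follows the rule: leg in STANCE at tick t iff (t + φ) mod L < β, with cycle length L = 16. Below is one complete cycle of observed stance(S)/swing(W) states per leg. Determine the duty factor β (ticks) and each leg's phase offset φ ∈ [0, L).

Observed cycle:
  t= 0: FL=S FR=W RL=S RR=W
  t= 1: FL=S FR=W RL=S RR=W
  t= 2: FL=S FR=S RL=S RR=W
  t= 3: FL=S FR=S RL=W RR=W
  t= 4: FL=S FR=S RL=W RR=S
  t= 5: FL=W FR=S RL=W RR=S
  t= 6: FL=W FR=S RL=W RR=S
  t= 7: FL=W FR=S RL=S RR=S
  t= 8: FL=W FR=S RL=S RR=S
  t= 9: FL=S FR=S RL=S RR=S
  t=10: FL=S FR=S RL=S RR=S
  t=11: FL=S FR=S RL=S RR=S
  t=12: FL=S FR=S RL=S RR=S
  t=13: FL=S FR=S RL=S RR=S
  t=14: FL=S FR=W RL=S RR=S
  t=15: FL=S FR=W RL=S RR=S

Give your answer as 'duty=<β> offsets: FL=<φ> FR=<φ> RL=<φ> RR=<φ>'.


duty β = stance ticks per leg = 12
FL: stance ticks = 12; W→S at t=9 → φ=7
FR: stance ticks = 12; W→S at t=2 → φ=14
RL: stance ticks = 12; W→S at t=7 → φ=9
RR: stance ticks = 12; W→S at t=4 → φ=12

duty=12 offsets: FL=7 FR=14 RL=9 RR=12


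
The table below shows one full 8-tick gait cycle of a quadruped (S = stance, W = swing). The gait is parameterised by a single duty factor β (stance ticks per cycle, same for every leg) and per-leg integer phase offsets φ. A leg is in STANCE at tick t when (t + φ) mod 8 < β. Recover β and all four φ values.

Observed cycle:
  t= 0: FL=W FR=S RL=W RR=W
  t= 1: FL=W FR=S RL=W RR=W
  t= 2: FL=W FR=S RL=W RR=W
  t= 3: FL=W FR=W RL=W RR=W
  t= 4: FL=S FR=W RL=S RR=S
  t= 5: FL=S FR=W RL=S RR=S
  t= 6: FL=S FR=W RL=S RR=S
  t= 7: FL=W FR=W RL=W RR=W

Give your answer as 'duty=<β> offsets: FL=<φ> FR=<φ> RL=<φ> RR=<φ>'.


duty=3 offsets: FL=4 FR=0 RL=4 RR=4

duty β = stance ticks per leg = 3
FL: stance ticks = 3; W→S at t=4 → φ=4
FR: stance ticks = 3; W→S at t=0 → φ=0
RL: stance ticks = 3; W→S at t=4 → φ=4
RR: stance ticks = 3; W→S at t=4 → φ=4


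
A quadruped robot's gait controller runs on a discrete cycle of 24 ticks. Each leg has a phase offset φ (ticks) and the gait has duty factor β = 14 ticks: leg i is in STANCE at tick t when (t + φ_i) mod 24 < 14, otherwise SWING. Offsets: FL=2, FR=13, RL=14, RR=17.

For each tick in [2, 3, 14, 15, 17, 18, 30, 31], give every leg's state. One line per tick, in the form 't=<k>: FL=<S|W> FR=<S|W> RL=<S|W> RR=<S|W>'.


t=2: phase=(4,15,16,19) vs β=14 → FL=S FR=W RL=W RR=W
t=3: phase=(5,16,17,20) vs β=14 → FL=S FR=W RL=W RR=W
t=14: phase=(16,3,4,7) vs β=14 → FL=W FR=S RL=S RR=S
t=15: phase=(17,4,5,8) vs β=14 → FL=W FR=S RL=S RR=S
t=17: phase=(19,6,7,10) vs β=14 → FL=W FR=S RL=S RR=S
t=18: phase=(20,7,8,11) vs β=14 → FL=W FR=S RL=S RR=S
t=30: phase=(8,19,20,23) vs β=14 → FL=S FR=W RL=W RR=W
t=31: phase=(9,20,21,0) vs β=14 → FL=S FR=W RL=W RR=S

t=2: FL=S FR=W RL=W RR=W
t=3: FL=S FR=W RL=W RR=W
t=14: FL=W FR=S RL=S RR=S
t=15: FL=W FR=S RL=S RR=S
t=17: FL=W FR=S RL=S RR=S
t=18: FL=W FR=S RL=S RR=S
t=30: FL=S FR=W RL=W RR=W
t=31: FL=S FR=W RL=W RR=S


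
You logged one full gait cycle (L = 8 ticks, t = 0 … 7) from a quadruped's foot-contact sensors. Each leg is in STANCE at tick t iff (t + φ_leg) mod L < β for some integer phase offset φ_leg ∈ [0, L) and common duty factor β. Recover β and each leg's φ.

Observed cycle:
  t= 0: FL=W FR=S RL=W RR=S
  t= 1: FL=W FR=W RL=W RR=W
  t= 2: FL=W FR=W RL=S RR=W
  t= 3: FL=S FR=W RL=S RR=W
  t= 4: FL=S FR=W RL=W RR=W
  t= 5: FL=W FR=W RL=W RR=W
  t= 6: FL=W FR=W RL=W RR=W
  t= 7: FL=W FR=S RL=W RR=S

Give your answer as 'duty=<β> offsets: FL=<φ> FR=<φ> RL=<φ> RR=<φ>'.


duty β = stance ticks per leg = 2
FL: stance ticks = 2; W→S at t=3 → φ=5
FR: stance ticks = 2; W→S at t=7 → φ=1
RL: stance ticks = 2; W→S at t=2 → φ=6
RR: stance ticks = 2; W→S at t=7 → φ=1

duty=2 offsets: FL=5 FR=1 RL=6 RR=1


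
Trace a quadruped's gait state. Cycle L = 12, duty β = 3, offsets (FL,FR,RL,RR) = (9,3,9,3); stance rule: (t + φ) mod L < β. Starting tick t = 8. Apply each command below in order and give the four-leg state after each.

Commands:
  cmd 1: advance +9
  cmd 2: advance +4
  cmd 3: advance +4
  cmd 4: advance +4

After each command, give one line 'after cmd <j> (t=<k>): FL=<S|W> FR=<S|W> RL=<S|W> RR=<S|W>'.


start t=8: FL=W FR=W RL=W RR=W
cmd 1: advance +9 → t=17, phase=(2,8,2,8) → FL=S FR=W RL=S RR=W
cmd 2: advance +4 → t=21, phase=(6,0,6,0) → FL=W FR=S RL=W RR=S
cmd 3: advance +4 → t=25, phase=(10,4,10,4) → FL=W FR=W RL=W RR=W
cmd 4: advance +4 → t=29, phase=(2,8,2,8) → FL=S FR=W RL=S RR=W

after cmd 1 (t=17): FL=S FR=W RL=S RR=W
after cmd 2 (t=21): FL=W FR=S RL=W RR=S
after cmd 3 (t=25): FL=W FR=W RL=W RR=W
after cmd 4 (t=29): FL=S FR=W RL=S RR=W


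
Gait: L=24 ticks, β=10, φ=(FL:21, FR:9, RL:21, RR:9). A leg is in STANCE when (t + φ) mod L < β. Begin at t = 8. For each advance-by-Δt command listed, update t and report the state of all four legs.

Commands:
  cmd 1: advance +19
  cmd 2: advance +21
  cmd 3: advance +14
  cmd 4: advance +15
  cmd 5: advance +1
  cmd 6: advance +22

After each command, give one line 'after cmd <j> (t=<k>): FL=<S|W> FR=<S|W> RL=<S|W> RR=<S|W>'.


after cmd 1 (t=27): FL=S FR=W RL=S RR=W
after cmd 2 (t=48): FL=W FR=S RL=W RR=S
after cmd 3 (t=62): FL=W FR=W RL=W RR=W
after cmd 4 (t=77): FL=S FR=W RL=S RR=W
after cmd 5 (t=78): FL=S FR=W RL=S RR=W
after cmd 6 (t=100): FL=S FR=W RL=S RR=W

start t=8: FL=S FR=W RL=S RR=W
cmd 1: advance +19 → t=27, phase=(0,12,0,12) → FL=S FR=W RL=S RR=W
cmd 2: advance +21 → t=48, phase=(21,9,21,9) → FL=W FR=S RL=W RR=S
cmd 3: advance +14 → t=62, phase=(11,23,11,23) → FL=W FR=W RL=W RR=W
cmd 4: advance +15 → t=77, phase=(2,14,2,14) → FL=S FR=W RL=S RR=W
cmd 5: advance +1 → t=78, phase=(3,15,3,15) → FL=S FR=W RL=S RR=W
cmd 6: advance +22 → t=100, phase=(1,13,1,13) → FL=S FR=W RL=S RR=W


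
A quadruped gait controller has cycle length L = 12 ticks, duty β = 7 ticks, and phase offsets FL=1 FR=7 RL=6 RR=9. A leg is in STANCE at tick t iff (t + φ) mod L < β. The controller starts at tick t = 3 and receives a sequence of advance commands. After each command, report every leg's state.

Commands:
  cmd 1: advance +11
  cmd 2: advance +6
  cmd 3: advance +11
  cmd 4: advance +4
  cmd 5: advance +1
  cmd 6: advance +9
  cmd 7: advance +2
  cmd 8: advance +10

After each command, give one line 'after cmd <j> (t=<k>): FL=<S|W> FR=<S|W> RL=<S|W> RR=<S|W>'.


after cmd 1 (t=14): FL=S FR=W RL=W RR=W
after cmd 2 (t=20): FL=W FR=S RL=S RR=S
after cmd 3 (t=31): FL=W FR=S RL=S RR=S
after cmd 4 (t=35): FL=S FR=S RL=S RR=W
after cmd 5 (t=36): FL=S FR=W RL=S RR=W
after cmd 6 (t=45): FL=W FR=S RL=S RR=S
after cmd 7 (t=47): FL=S FR=S RL=S RR=W
after cmd 8 (t=57): FL=W FR=S RL=S RR=S

start t=3: FL=S FR=W RL=W RR=S
cmd 1: advance +11 → t=14, phase=(3,9,8,11) → FL=S FR=W RL=W RR=W
cmd 2: advance +6 → t=20, phase=(9,3,2,5) → FL=W FR=S RL=S RR=S
cmd 3: advance +11 → t=31, phase=(8,2,1,4) → FL=W FR=S RL=S RR=S
cmd 4: advance +4 → t=35, phase=(0,6,5,8) → FL=S FR=S RL=S RR=W
cmd 5: advance +1 → t=36, phase=(1,7,6,9) → FL=S FR=W RL=S RR=W
cmd 6: advance +9 → t=45, phase=(10,4,3,6) → FL=W FR=S RL=S RR=S
cmd 7: advance +2 → t=47, phase=(0,6,5,8) → FL=S FR=S RL=S RR=W
cmd 8: advance +10 → t=57, phase=(10,4,3,6) → FL=W FR=S RL=S RR=S


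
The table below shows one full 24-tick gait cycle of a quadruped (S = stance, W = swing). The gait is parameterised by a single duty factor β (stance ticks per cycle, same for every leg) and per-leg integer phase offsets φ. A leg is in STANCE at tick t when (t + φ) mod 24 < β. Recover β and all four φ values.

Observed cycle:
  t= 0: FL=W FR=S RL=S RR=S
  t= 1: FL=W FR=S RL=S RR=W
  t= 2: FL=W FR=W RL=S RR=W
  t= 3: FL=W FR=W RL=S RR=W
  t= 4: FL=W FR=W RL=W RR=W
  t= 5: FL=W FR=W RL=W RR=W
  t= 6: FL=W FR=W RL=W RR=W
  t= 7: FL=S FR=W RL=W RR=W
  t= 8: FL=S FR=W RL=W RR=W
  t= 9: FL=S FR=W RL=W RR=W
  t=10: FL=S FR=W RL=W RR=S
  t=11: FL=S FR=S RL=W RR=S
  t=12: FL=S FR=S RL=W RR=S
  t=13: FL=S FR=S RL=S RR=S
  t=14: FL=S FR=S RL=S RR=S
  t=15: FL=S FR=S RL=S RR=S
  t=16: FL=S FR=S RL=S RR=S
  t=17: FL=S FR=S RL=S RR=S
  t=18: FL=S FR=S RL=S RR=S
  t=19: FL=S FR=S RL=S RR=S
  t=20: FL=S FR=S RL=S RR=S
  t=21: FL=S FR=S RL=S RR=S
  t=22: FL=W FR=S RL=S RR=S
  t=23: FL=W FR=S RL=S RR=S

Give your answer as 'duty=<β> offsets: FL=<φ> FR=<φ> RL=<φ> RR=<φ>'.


duty=15 offsets: FL=17 FR=13 RL=11 RR=14

duty β = stance ticks per leg = 15
FL: stance ticks = 15; W→S at t=7 → φ=17
FR: stance ticks = 15; W→S at t=11 → φ=13
RL: stance ticks = 15; W→S at t=13 → φ=11
RR: stance ticks = 15; W→S at t=10 → φ=14


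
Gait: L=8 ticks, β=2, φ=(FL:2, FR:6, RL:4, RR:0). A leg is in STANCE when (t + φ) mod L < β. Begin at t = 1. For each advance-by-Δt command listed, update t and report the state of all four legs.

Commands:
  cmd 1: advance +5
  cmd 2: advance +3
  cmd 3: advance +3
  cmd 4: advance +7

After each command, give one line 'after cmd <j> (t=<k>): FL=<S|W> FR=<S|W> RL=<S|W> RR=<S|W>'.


after cmd 1 (t=6): FL=S FR=W RL=W RR=W
after cmd 2 (t=9): FL=W FR=W RL=W RR=S
after cmd 3 (t=12): FL=W FR=W RL=S RR=W
after cmd 4 (t=19): FL=W FR=S RL=W RR=W

start t=1: FL=W FR=W RL=W RR=S
cmd 1: advance +5 → t=6, phase=(0,4,2,6) → FL=S FR=W RL=W RR=W
cmd 2: advance +3 → t=9, phase=(3,7,5,1) → FL=W FR=W RL=W RR=S
cmd 3: advance +3 → t=12, phase=(6,2,0,4) → FL=W FR=W RL=S RR=W
cmd 4: advance +7 → t=19, phase=(5,1,7,3) → FL=W FR=S RL=W RR=W


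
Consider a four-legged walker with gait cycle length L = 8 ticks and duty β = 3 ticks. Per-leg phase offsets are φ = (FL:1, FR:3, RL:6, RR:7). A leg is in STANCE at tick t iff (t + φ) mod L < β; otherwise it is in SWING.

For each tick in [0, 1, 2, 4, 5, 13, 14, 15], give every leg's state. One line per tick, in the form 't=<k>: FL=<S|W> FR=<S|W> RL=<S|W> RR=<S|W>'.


t=0: FL=S FR=W RL=W RR=W
t=1: FL=S FR=W RL=W RR=S
t=2: FL=W FR=W RL=S RR=S
t=4: FL=W FR=W RL=S RR=W
t=5: FL=W FR=S RL=W RR=W
t=13: FL=W FR=S RL=W RR=W
t=14: FL=W FR=S RL=W RR=W
t=15: FL=S FR=S RL=W RR=W

t=0: phase=(1,3,6,7) vs β=3 → FL=S FR=W RL=W RR=W
t=1: phase=(2,4,7,0) vs β=3 → FL=S FR=W RL=W RR=S
t=2: phase=(3,5,0,1) vs β=3 → FL=W FR=W RL=S RR=S
t=4: phase=(5,7,2,3) vs β=3 → FL=W FR=W RL=S RR=W
t=5: phase=(6,0,3,4) vs β=3 → FL=W FR=S RL=W RR=W
t=13: phase=(6,0,3,4) vs β=3 → FL=W FR=S RL=W RR=W
t=14: phase=(7,1,4,5) vs β=3 → FL=W FR=S RL=W RR=W
t=15: phase=(0,2,5,6) vs β=3 → FL=S FR=S RL=W RR=W


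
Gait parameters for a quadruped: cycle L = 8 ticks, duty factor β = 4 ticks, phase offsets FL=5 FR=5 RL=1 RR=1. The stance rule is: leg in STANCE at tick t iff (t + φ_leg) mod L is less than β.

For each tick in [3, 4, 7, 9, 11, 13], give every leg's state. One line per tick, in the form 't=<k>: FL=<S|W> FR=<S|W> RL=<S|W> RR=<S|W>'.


t=3: FL=S FR=S RL=W RR=W
t=4: FL=S FR=S RL=W RR=W
t=7: FL=W FR=W RL=S RR=S
t=9: FL=W FR=W RL=S RR=S
t=11: FL=S FR=S RL=W RR=W
t=13: FL=S FR=S RL=W RR=W

t=3: phase=(0,0,4,4) vs β=4 → FL=S FR=S RL=W RR=W
t=4: phase=(1,1,5,5) vs β=4 → FL=S FR=S RL=W RR=W
t=7: phase=(4,4,0,0) vs β=4 → FL=W FR=W RL=S RR=S
t=9: phase=(6,6,2,2) vs β=4 → FL=W FR=W RL=S RR=S
t=11: phase=(0,0,4,4) vs β=4 → FL=S FR=S RL=W RR=W
t=13: phase=(2,2,6,6) vs β=4 → FL=S FR=S RL=W RR=W


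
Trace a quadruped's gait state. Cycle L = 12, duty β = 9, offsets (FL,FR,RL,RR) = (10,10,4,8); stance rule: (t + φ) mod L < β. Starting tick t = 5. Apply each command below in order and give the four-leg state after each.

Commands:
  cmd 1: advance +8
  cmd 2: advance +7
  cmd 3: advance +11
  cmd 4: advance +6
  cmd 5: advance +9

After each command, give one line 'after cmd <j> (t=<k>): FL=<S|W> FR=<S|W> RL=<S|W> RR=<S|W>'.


start t=5: FL=S FR=S RL=W RR=S
cmd 1: advance +8 → t=13, phase=(11,11,5,9) → FL=W FR=W RL=S RR=W
cmd 2: advance +7 → t=20, phase=(6,6,0,4) → FL=S FR=S RL=S RR=S
cmd 3: advance +11 → t=31, phase=(5,5,11,3) → FL=S FR=S RL=W RR=S
cmd 4: advance +6 → t=37, phase=(11,11,5,9) → FL=W FR=W RL=S RR=W
cmd 5: advance +9 → t=46, phase=(8,8,2,6) → FL=S FR=S RL=S RR=S

after cmd 1 (t=13): FL=W FR=W RL=S RR=W
after cmd 2 (t=20): FL=S FR=S RL=S RR=S
after cmd 3 (t=31): FL=S FR=S RL=W RR=S
after cmd 4 (t=37): FL=W FR=W RL=S RR=W
after cmd 5 (t=46): FL=S FR=S RL=S RR=S


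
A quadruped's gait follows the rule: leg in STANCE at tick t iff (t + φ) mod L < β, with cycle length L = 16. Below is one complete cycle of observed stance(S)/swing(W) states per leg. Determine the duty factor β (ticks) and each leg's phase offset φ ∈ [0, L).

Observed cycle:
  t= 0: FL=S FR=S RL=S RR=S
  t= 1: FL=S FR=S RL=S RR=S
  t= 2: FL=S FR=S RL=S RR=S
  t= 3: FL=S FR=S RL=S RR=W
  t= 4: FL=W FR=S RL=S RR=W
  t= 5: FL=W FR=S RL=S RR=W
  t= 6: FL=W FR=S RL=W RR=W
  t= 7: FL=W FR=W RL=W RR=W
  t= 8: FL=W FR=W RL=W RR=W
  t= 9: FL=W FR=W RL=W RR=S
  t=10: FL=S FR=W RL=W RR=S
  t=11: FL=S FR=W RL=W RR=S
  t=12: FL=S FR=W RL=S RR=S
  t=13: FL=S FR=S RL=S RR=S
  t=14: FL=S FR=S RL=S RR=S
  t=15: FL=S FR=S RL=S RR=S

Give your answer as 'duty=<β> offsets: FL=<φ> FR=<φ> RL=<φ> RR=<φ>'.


duty β = stance ticks per leg = 10
FL: stance ticks = 10; W→S at t=10 → φ=6
FR: stance ticks = 10; W→S at t=13 → φ=3
RL: stance ticks = 10; W→S at t=12 → φ=4
RR: stance ticks = 10; W→S at t=9 → φ=7

duty=10 offsets: FL=6 FR=3 RL=4 RR=7


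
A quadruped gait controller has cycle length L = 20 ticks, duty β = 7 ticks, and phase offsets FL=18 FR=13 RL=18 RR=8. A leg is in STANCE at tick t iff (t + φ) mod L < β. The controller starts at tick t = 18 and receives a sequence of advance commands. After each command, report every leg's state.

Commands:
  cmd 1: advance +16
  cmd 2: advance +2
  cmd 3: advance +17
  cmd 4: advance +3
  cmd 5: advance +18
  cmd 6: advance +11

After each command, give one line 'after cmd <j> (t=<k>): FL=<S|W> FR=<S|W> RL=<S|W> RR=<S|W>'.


after cmd 1 (t=34): FL=W FR=W RL=W RR=S
after cmd 2 (t=36): FL=W FR=W RL=W RR=S
after cmd 3 (t=53): FL=W FR=S RL=W RR=S
after cmd 4 (t=56): FL=W FR=W RL=W RR=S
after cmd 5 (t=74): FL=W FR=W RL=W RR=S
after cmd 6 (t=85): FL=S FR=W RL=S RR=W

start t=18: FL=W FR=W RL=W RR=S
cmd 1: advance +16 → t=34, phase=(12,7,12,2) → FL=W FR=W RL=W RR=S
cmd 2: advance +2 → t=36, phase=(14,9,14,4) → FL=W FR=W RL=W RR=S
cmd 3: advance +17 → t=53, phase=(11,6,11,1) → FL=W FR=S RL=W RR=S
cmd 4: advance +3 → t=56, phase=(14,9,14,4) → FL=W FR=W RL=W RR=S
cmd 5: advance +18 → t=74, phase=(12,7,12,2) → FL=W FR=W RL=W RR=S
cmd 6: advance +11 → t=85, phase=(3,18,3,13) → FL=S FR=W RL=S RR=W


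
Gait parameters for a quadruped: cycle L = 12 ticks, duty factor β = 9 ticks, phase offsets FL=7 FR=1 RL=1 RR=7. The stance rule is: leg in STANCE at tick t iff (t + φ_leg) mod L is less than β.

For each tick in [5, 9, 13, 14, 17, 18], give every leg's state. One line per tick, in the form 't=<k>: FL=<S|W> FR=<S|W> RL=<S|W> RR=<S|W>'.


t=5: FL=S FR=S RL=S RR=S
t=9: FL=S FR=W RL=W RR=S
t=13: FL=S FR=S RL=S RR=S
t=14: FL=W FR=S RL=S RR=W
t=17: FL=S FR=S RL=S RR=S
t=18: FL=S FR=S RL=S RR=S

t=5: phase=(0,6,6,0) vs β=9 → FL=S FR=S RL=S RR=S
t=9: phase=(4,10,10,4) vs β=9 → FL=S FR=W RL=W RR=S
t=13: phase=(8,2,2,8) vs β=9 → FL=S FR=S RL=S RR=S
t=14: phase=(9,3,3,9) vs β=9 → FL=W FR=S RL=S RR=W
t=17: phase=(0,6,6,0) vs β=9 → FL=S FR=S RL=S RR=S
t=18: phase=(1,7,7,1) vs β=9 → FL=S FR=S RL=S RR=S


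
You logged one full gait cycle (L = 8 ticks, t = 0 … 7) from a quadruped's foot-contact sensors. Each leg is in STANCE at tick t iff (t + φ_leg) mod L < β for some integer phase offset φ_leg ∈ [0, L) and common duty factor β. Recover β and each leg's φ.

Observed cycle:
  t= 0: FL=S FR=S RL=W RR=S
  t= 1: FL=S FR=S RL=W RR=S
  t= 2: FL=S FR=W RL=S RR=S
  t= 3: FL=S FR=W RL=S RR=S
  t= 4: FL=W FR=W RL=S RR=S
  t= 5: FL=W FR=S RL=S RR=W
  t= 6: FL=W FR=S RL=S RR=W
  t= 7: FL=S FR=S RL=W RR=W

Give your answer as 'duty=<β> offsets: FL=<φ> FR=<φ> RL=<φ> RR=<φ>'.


duty β = stance ticks per leg = 5
FL: stance ticks = 5; W→S at t=7 → φ=1
FR: stance ticks = 5; W→S at t=5 → φ=3
RL: stance ticks = 5; W→S at t=2 → φ=6
RR: stance ticks = 5; W→S at t=0 → φ=0

duty=5 offsets: FL=1 FR=3 RL=6 RR=0


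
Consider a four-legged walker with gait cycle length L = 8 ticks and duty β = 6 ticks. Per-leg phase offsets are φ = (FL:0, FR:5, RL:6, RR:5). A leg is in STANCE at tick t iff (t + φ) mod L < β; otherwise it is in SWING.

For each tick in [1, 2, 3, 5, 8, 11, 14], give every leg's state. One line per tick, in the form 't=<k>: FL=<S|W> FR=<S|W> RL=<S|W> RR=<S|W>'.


t=1: FL=S FR=W RL=W RR=W
t=2: FL=S FR=W RL=S RR=W
t=3: FL=S FR=S RL=S RR=S
t=5: FL=S FR=S RL=S RR=S
t=8: FL=S FR=S RL=W RR=S
t=11: FL=S FR=S RL=S RR=S
t=14: FL=W FR=S RL=S RR=S

t=1: phase=(1,6,7,6) vs β=6 → FL=S FR=W RL=W RR=W
t=2: phase=(2,7,0,7) vs β=6 → FL=S FR=W RL=S RR=W
t=3: phase=(3,0,1,0) vs β=6 → FL=S FR=S RL=S RR=S
t=5: phase=(5,2,3,2) vs β=6 → FL=S FR=S RL=S RR=S
t=8: phase=(0,5,6,5) vs β=6 → FL=S FR=S RL=W RR=S
t=11: phase=(3,0,1,0) vs β=6 → FL=S FR=S RL=S RR=S
t=14: phase=(6,3,4,3) vs β=6 → FL=W FR=S RL=S RR=S


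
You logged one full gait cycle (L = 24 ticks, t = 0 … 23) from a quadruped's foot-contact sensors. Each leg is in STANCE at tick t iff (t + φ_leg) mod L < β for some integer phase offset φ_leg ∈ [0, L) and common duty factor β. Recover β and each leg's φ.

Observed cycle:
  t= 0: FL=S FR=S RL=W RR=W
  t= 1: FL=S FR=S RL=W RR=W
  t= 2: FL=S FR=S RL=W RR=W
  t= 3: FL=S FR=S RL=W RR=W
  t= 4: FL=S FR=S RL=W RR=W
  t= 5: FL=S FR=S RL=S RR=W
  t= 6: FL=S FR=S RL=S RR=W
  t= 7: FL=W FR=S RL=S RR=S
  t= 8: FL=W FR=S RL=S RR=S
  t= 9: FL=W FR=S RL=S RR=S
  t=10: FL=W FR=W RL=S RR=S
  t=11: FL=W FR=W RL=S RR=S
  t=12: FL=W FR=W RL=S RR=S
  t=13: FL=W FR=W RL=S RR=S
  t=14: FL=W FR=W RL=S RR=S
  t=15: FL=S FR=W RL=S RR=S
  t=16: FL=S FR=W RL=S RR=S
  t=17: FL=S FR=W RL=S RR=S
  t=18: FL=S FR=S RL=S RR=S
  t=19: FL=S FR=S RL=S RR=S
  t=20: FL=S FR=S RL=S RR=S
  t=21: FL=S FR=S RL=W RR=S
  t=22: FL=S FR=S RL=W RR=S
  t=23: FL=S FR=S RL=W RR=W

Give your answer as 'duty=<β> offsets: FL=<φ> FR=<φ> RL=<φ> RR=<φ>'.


duty β = stance ticks per leg = 16
FL: stance ticks = 16; W→S at t=15 → φ=9
FR: stance ticks = 16; W→S at t=18 → φ=6
RL: stance ticks = 16; W→S at t=5 → φ=19
RR: stance ticks = 16; W→S at t=7 → φ=17

duty=16 offsets: FL=9 FR=6 RL=19 RR=17


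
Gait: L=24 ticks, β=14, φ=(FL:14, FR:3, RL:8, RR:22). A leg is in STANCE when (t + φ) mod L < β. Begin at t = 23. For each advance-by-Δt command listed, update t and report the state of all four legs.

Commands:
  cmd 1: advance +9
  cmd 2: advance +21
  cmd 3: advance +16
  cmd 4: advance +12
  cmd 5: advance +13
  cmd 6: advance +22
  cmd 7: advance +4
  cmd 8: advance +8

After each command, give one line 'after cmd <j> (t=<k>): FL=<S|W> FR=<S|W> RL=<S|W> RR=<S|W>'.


after cmd 1 (t=32): FL=W FR=S RL=W RR=S
after cmd 2 (t=53): FL=W FR=S RL=S RR=S
after cmd 3 (t=69): FL=S FR=S RL=S RR=W
after cmd 4 (t=81): FL=W FR=S RL=W RR=S
after cmd 5 (t=94): FL=S FR=S RL=S RR=W
after cmd 6 (t=116): FL=S FR=W RL=S RR=W
after cmd 7 (t=120): FL=W FR=S RL=S RR=W
after cmd 8 (t=128): FL=W FR=S RL=W RR=S

start t=23: FL=S FR=S RL=S RR=W
cmd 1: advance +9 → t=32, phase=(22,11,16,6) → FL=W FR=S RL=W RR=S
cmd 2: advance +21 → t=53, phase=(19,8,13,3) → FL=W FR=S RL=S RR=S
cmd 3: advance +16 → t=69, phase=(11,0,5,19) → FL=S FR=S RL=S RR=W
cmd 4: advance +12 → t=81, phase=(23,12,17,7) → FL=W FR=S RL=W RR=S
cmd 5: advance +13 → t=94, phase=(12,1,6,20) → FL=S FR=S RL=S RR=W
cmd 6: advance +22 → t=116, phase=(10,23,4,18) → FL=S FR=W RL=S RR=W
cmd 7: advance +4 → t=120, phase=(14,3,8,22) → FL=W FR=S RL=S RR=W
cmd 8: advance +8 → t=128, phase=(22,11,16,6) → FL=W FR=S RL=W RR=S


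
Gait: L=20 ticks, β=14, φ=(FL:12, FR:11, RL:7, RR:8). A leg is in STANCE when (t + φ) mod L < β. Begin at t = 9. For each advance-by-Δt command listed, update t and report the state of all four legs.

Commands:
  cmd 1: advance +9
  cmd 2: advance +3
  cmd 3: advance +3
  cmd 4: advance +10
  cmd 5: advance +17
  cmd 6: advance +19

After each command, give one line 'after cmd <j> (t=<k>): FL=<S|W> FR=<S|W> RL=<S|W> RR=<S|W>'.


after cmd 1 (t=18): FL=S FR=S RL=S RR=S
after cmd 2 (t=21): FL=S FR=S RL=S RR=S
after cmd 3 (t=24): FL=W FR=W RL=S RR=S
after cmd 4 (t=34): FL=S FR=S RL=S RR=S
after cmd 5 (t=51): FL=S FR=S RL=W RR=W
after cmd 6 (t=70): FL=S FR=S RL=W RR=W

start t=9: FL=S FR=S RL=W RR=W
cmd 1: advance +9 → t=18, phase=(10,9,5,6) → FL=S FR=S RL=S RR=S
cmd 2: advance +3 → t=21, phase=(13,12,8,9) → FL=S FR=S RL=S RR=S
cmd 3: advance +3 → t=24, phase=(16,15,11,12) → FL=W FR=W RL=S RR=S
cmd 4: advance +10 → t=34, phase=(6,5,1,2) → FL=S FR=S RL=S RR=S
cmd 5: advance +17 → t=51, phase=(3,2,18,19) → FL=S FR=S RL=W RR=W
cmd 6: advance +19 → t=70, phase=(2,1,17,18) → FL=S FR=S RL=W RR=W


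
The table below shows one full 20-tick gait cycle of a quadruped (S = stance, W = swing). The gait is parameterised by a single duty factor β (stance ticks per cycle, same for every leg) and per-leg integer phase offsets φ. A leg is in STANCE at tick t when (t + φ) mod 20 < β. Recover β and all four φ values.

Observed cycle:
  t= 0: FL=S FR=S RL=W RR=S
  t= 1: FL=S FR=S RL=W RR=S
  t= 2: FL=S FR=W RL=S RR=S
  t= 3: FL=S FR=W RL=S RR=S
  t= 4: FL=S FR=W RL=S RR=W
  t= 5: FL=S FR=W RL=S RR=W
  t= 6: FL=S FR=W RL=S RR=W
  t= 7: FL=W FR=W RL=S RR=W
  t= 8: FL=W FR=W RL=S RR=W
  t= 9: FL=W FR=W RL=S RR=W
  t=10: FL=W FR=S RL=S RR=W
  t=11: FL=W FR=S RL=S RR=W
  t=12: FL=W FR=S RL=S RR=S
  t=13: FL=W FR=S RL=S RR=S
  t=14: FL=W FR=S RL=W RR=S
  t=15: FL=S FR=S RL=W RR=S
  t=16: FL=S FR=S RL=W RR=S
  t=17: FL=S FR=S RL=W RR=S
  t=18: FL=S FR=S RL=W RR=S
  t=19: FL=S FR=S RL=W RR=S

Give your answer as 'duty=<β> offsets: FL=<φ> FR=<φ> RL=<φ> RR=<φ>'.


duty=12 offsets: FL=5 FR=10 RL=18 RR=8

duty β = stance ticks per leg = 12
FL: stance ticks = 12; W→S at t=15 → φ=5
FR: stance ticks = 12; W→S at t=10 → φ=10
RL: stance ticks = 12; W→S at t=2 → φ=18
RR: stance ticks = 12; W→S at t=12 → φ=8


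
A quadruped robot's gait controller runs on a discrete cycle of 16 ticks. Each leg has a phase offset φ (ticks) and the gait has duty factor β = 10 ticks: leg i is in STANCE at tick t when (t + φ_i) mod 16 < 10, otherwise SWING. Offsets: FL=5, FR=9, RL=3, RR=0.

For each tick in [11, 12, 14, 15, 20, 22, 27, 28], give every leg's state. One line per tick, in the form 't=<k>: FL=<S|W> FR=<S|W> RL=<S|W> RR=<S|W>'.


t=11: FL=S FR=S RL=W RR=W
t=12: FL=S FR=S RL=W RR=W
t=14: FL=S FR=S RL=S RR=W
t=15: FL=S FR=S RL=S RR=W
t=20: FL=S FR=W RL=S RR=S
t=22: FL=W FR=W RL=S RR=S
t=27: FL=S FR=S RL=W RR=W
t=28: FL=S FR=S RL=W RR=W

t=11: phase=(0,4,14,11) vs β=10 → FL=S FR=S RL=W RR=W
t=12: phase=(1,5,15,12) vs β=10 → FL=S FR=S RL=W RR=W
t=14: phase=(3,7,1,14) vs β=10 → FL=S FR=S RL=S RR=W
t=15: phase=(4,8,2,15) vs β=10 → FL=S FR=S RL=S RR=W
t=20: phase=(9,13,7,4) vs β=10 → FL=S FR=W RL=S RR=S
t=22: phase=(11,15,9,6) vs β=10 → FL=W FR=W RL=S RR=S
t=27: phase=(0,4,14,11) vs β=10 → FL=S FR=S RL=W RR=W
t=28: phase=(1,5,15,12) vs β=10 → FL=S FR=S RL=W RR=W


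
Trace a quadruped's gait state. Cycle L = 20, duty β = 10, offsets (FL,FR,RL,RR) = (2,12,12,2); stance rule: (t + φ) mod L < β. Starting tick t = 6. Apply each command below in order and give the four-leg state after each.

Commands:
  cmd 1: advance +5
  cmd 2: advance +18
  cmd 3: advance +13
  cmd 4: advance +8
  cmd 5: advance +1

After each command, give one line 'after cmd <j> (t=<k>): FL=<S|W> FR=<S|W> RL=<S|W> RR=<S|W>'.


start t=6: FL=S FR=W RL=W RR=S
cmd 1: advance +5 → t=11, phase=(13,3,3,13) → FL=W FR=S RL=S RR=W
cmd 2: advance +18 → t=29, phase=(11,1,1,11) → FL=W FR=S RL=S RR=W
cmd 3: advance +13 → t=42, phase=(4,14,14,4) → FL=S FR=W RL=W RR=S
cmd 4: advance +8 → t=50, phase=(12,2,2,12) → FL=W FR=S RL=S RR=W
cmd 5: advance +1 → t=51, phase=(13,3,3,13) → FL=W FR=S RL=S RR=W

after cmd 1 (t=11): FL=W FR=S RL=S RR=W
after cmd 2 (t=29): FL=W FR=S RL=S RR=W
after cmd 3 (t=42): FL=S FR=W RL=W RR=S
after cmd 4 (t=50): FL=W FR=S RL=S RR=W
after cmd 5 (t=51): FL=W FR=S RL=S RR=W


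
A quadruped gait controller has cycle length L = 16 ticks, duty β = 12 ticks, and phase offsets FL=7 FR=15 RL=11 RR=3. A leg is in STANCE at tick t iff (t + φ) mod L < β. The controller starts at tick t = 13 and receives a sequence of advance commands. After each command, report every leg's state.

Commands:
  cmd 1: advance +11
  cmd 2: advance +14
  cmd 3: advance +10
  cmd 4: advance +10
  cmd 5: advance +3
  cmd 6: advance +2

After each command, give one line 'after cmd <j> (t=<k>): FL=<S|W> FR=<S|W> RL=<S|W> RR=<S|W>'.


after cmd 1 (t=24): FL=W FR=S RL=S RR=S
after cmd 2 (t=38): FL=W FR=S RL=S RR=S
after cmd 3 (t=48): FL=S FR=W RL=S RR=S
after cmd 4 (t=58): FL=S FR=S RL=S RR=W
after cmd 5 (t=61): FL=S FR=W RL=S RR=S
after cmd 6 (t=63): FL=S FR=W RL=S RR=S

start t=13: FL=S FR=W RL=S RR=S
cmd 1: advance +11 → t=24, phase=(15,7,3,11) → FL=W FR=S RL=S RR=S
cmd 2: advance +14 → t=38, phase=(13,5,1,9) → FL=W FR=S RL=S RR=S
cmd 3: advance +10 → t=48, phase=(7,15,11,3) → FL=S FR=W RL=S RR=S
cmd 4: advance +10 → t=58, phase=(1,9,5,13) → FL=S FR=S RL=S RR=W
cmd 5: advance +3 → t=61, phase=(4,12,8,0) → FL=S FR=W RL=S RR=S
cmd 6: advance +2 → t=63, phase=(6,14,10,2) → FL=S FR=W RL=S RR=S


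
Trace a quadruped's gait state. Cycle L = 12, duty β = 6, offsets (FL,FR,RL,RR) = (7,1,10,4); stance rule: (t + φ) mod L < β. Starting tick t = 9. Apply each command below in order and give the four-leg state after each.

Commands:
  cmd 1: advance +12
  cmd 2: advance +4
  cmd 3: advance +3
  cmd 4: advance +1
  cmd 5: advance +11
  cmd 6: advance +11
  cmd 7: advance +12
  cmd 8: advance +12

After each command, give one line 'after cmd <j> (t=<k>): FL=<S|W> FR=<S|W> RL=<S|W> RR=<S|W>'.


start t=9: FL=S FR=W RL=W RR=S
cmd 1: advance +12 → t=21, phase=(4,10,7,1) → FL=S FR=W RL=W RR=S
cmd 2: advance +4 → t=25, phase=(8,2,11,5) → FL=W FR=S RL=W RR=S
cmd 3: advance +3 → t=28, phase=(11,5,2,8) → FL=W FR=S RL=S RR=W
cmd 4: advance +1 → t=29, phase=(0,6,3,9) → FL=S FR=W RL=S RR=W
cmd 5: advance +11 → t=40, phase=(11,5,2,8) → FL=W FR=S RL=S RR=W
cmd 6: advance +11 → t=51, phase=(10,4,1,7) → FL=W FR=S RL=S RR=W
cmd 7: advance +12 → t=63, phase=(10,4,1,7) → FL=W FR=S RL=S RR=W
cmd 8: advance +12 → t=75, phase=(10,4,1,7) → FL=W FR=S RL=S RR=W

after cmd 1 (t=21): FL=S FR=W RL=W RR=S
after cmd 2 (t=25): FL=W FR=S RL=W RR=S
after cmd 3 (t=28): FL=W FR=S RL=S RR=W
after cmd 4 (t=29): FL=S FR=W RL=S RR=W
after cmd 5 (t=40): FL=W FR=S RL=S RR=W
after cmd 6 (t=51): FL=W FR=S RL=S RR=W
after cmd 7 (t=63): FL=W FR=S RL=S RR=W
after cmd 8 (t=75): FL=W FR=S RL=S RR=W


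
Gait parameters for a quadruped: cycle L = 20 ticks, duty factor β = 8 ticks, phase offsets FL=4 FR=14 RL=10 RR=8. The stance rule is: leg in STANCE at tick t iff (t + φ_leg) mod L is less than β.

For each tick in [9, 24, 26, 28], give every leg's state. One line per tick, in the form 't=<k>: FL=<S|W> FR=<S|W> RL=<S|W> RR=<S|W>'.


t=9: FL=W FR=S RL=W RR=W
t=24: FL=W FR=W RL=W RR=W
t=26: FL=W FR=S RL=W RR=W
t=28: FL=W FR=S RL=W RR=W

t=9: phase=(13,3,19,17) vs β=8 → FL=W FR=S RL=W RR=W
t=24: phase=(8,18,14,12) vs β=8 → FL=W FR=W RL=W RR=W
t=26: phase=(10,0,16,14) vs β=8 → FL=W FR=S RL=W RR=W
t=28: phase=(12,2,18,16) vs β=8 → FL=W FR=S RL=W RR=W


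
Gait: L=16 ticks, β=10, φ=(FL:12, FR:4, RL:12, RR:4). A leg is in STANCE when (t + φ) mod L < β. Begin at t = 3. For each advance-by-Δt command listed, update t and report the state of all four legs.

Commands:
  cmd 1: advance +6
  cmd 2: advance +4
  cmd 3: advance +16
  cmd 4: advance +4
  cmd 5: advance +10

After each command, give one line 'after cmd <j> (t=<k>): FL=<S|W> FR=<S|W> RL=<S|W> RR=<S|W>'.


after cmd 1 (t=9): FL=S FR=W RL=S RR=W
after cmd 2 (t=13): FL=S FR=S RL=S RR=S
after cmd 3 (t=29): FL=S FR=S RL=S RR=S
after cmd 4 (t=33): FL=W FR=S RL=W RR=S
after cmd 5 (t=43): FL=S FR=W RL=S RR=W

start t=3: FL=W FR=S RL=W RR=S
cmd 1: advance +6 → t=9, phase=(5,13,5,13) → FL=S FR=W RL=S RR=W
cmd 2: advance +4 → t=13, phase=(9,1,9,1) → FL=S FR=S RL=S RR=S
cmd 3: advance +16 → t=29, phase=(9,1,9,1) → FL=S FR=S RL=S RR=S
cmd 4: advance +4 → t=33, phase=(13,5,13,5) → FL=W FR=S RL=W RR=S
cmd 5: advance +10 → t=43, phase=(7,15,7,15) → FL=S FR=W RL=S RR=W


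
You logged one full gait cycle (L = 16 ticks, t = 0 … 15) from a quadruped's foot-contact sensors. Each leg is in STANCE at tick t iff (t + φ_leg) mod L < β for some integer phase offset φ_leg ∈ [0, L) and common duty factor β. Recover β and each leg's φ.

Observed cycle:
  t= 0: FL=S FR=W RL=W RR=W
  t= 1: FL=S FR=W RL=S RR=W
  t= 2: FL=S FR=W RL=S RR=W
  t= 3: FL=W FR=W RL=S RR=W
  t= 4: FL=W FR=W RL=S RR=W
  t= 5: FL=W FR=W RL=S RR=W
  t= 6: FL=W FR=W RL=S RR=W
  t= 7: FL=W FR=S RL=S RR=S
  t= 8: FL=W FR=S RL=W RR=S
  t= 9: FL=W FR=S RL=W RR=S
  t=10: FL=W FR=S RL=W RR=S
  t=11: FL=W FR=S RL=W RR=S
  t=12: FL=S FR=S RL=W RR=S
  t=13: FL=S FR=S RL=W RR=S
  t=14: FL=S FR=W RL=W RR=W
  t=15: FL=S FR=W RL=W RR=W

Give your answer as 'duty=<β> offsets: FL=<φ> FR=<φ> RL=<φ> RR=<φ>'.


duty=7 offsets: FL=4 FR=9 RL=15 RR=9

duty β = stance ticks per leg = 7
FL: stance ticks = 7; W→S at t=12 → φ=4
FR: stance ticks = 7; W→S at t=7 → φ=9
RL: stance ticks = 7; W→S at t=1 → φ=15
RR: stance ticks = 7; W→S at t=7 → φ=9


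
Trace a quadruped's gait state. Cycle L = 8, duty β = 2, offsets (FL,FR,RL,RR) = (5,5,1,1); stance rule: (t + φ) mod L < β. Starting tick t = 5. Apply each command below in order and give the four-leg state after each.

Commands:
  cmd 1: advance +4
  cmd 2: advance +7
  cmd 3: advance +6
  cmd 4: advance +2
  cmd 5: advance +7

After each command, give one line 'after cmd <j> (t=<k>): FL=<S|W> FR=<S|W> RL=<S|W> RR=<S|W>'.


after cmd 1 (t=9): FL=W FR=W RL=W RR=W
after cmd 2 (t=16): FL=W FR=W RL=S RR=S
after cmd 3 (t=22): FL=W FR=W RL=W RR=W
after cmd 4 (t=24): FL=W FR=W RL=S RR=S
after cmd 5 (t=31): FL=W FR=W RL=S RR=S

start t=5: FL=W FR=W RL=W RR=W
cmd 1: advance +4 → t=9, phase=(6,6,2,2) → FL=W FR=W RL=W RR=W
cmd 2: advance +7 → t=16, phase=(5,5,1,1) → FL=W FR=W RL=S RR=S
cmd 3: advance +6 → t=22, phase=(3,3,7,7) → FL=W FR=W RL=W RR=W
cmd 4: advance +2 → t=24, phase=(5,5,1,1) → FL=W FR=W RL=S RR=S
cmd 5: advance +7 → t=31, phase=(4,4,0,0) → FL=W FR=W RL=S RR=S


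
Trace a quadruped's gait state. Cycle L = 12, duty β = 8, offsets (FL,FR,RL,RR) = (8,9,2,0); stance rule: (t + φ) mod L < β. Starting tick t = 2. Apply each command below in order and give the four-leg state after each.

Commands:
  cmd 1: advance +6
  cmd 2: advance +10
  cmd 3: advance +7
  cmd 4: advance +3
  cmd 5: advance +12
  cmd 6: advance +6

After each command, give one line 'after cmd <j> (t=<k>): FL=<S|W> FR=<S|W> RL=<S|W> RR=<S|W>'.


after cmd 1 (t=8): FL=S FR=S RL=W RR=W
after cmd 2 (t=18): FL=S FR=S RL=W RR=S
after cmd 3 (t=25): FL=W FR=W RL=S RR=S
after cmd 4 (t=28): FL=S FR=S RL=S RR=S
after cmd 5 (t=40): FL=S FR=S RL=S RR=S
after cmd 6 (t=46): FL=S FR=S RL=S RR=W

start t=2: FL=W FR=W RL=S RR=S
cmd 1: advance +6 → t=8, phase=(4,5,10,8) → FL=S FR=S RL=W RR=W
cmd 2: advance +10 → t=18, phase=(2,3,8,6) → FL=S FR=S RL=W RR=S
cmd 3: advance +7 → t=25, phase=(9,10,3,1) → FL=W FR=W RL=S RR=S
cmd 4: advance +3 → t=28, phase=(0,1,6,4) → FL=S FR=S RL=S RR=S
cmd 5: advance +12 → t=40, phase=(0,1,6,4) → FL=S FR=S RL=S RR=S
cmd 6: advance +6 → t=46, phase=(6,7,0,10) → FL=S FR=S RL=S RR=W


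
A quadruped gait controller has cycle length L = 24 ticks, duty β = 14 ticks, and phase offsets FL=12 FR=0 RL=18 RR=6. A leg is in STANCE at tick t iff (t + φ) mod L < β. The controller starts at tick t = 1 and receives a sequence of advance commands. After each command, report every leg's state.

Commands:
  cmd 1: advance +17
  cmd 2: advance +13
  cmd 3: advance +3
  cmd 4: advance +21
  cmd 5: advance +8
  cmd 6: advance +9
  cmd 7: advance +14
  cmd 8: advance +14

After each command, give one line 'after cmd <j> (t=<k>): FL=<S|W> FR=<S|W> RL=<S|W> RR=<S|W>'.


start t=1: FL=S FR=S RL=W RR=S
cmd 1: advance +17 → t=18, phase=(6,18,12,0) → FL=S FR=W RL=S RR=S
cmd 2: advance +13 → t=31, phase=(19,7,1,13) → FL=W FR=S RL=S RR=S
cmd 3: advance +3 → t=34, phase=(22,10,4,16) → FL=W FR=S RL=S RR=W
cmd 4: advance +21 → t=55, phase=(19,7,1,13) → FL=W FR=S RL=S RR=S
cmd 5: advance +8 → t=63, phase=(3,15,9,21) → FL=S FR=W RL=S RR=W
cmd 6: advance +9 → t=72, phase=(12,0,18,6) → FL=S FR=S RL=W RR=S
cmd 7: advance +14 → t=86, phase=(2,14,8,20) → FL=S FR=W RL=S RR=W
cmd 8: advance +14 → t=100, phase=(16,4,22,10) → FL=W FR=S RL=W RR=S

after cmd 1 (t=18): FL=S FR=W RL=S RR=S
after cmd 2 (t=31): FL=W FR=S RL=S RR=S
after cmd 3 (t=34): FL=W FR=S RL=S RR=W
after cmd 4 (t=55): FL=W FR=S RL=S RR=S
after cmd 5 (t=63): FL=S FR=W RL=S RR=W
after cmd 6 (t=72): FL=S FR=S RL=W RR=S
after cmd 7 (t=86): FL=S FR=W RL=S RR=W
after cmd 8 (t=100): FL=W FR=S RL=W RR=S


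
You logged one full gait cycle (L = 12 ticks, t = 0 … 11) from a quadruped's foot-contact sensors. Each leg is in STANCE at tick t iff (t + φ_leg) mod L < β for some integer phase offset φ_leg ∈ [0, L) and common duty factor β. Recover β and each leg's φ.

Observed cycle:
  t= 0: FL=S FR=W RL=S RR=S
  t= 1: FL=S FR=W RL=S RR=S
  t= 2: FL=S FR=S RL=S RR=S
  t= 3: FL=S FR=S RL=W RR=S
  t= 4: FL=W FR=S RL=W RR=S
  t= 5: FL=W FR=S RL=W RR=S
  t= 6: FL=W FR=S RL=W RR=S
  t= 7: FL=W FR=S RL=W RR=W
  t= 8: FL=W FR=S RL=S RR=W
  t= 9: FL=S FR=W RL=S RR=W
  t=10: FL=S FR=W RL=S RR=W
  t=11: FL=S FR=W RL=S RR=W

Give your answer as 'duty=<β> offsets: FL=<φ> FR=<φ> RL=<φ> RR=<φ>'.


duty β = stance ticks per leg = 7
FL: stance ticks = 7; W→S at t=9 → φ=3
FR: stance ticks = 7; W→S at t=2 → φ=10
RL: stance ticks = 7; W→S at t=8 → φ=4
RR: stance ticks = 7; W→S at t=0 → φ=0

duty=7 offsets: FL=3 FR=10 RL=4 RR=0


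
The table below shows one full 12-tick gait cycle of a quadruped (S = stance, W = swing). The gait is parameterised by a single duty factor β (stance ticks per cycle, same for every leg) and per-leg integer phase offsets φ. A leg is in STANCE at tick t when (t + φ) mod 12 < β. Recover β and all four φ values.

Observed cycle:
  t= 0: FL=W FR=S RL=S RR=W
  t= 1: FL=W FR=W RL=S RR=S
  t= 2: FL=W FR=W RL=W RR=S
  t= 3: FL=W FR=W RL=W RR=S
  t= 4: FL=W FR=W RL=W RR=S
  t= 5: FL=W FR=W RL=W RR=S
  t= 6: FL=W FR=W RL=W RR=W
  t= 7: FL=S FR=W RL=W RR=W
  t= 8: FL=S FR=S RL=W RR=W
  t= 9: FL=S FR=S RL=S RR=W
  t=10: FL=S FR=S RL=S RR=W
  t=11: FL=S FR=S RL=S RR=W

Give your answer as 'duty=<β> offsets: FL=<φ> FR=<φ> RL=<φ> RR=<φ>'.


duty=5 offsets: FL=5 FR=4 RL=3 RR=11

duty β = stance ticks per leg = 5
FL: stance ticks = 5; W→S at t=7 → φ=5
FR: stance ticks = 5; W→S at t=8 → φ=4
RL: stance ticks = 5; W→S at t=9 → φ=3
RR: stance ticks = 5; W→S at t=1 → φ=11


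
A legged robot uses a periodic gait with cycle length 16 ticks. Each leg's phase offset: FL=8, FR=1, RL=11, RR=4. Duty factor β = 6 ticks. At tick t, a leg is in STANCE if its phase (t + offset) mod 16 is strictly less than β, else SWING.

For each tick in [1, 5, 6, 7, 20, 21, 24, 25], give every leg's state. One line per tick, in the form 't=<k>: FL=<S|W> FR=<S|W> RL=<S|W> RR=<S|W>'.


t=1: FL=W FR=S RL=W RR=S
t=5: FL=W FR=W RL=S RR=W
t=6: FL=W FR=W RL=S RR=W
t=7: FL=W FR=W RL=S RR=W
t=20: FL=W FR=S RL=W RR=W
t=21: FL=W FR=W RL=S RR=W
t=24: FL=S FR=W RL=S RR=W
t=25: FL=S FR=W RL=S RR=W

t=1: phase=(9,2,12,5) vs β=6 → FL=W FR=S RL=W RR=S
t=5: phase=(13,6,0,9) vs β=6 → FL=W FR=W RL=S RR=W
t=6: phase=(14,7,1,10) vs β=6 → FL=W FR=W RL=S RR=W
t=7: phase=(15,8,2,11) vs β=6 → FL=W FR=W RL=S RR=W
t=20: phase=(12,5,15,8) vs β=6 → FL=W FR=S RL=W RR=W
t=21: phase=(13,6,0,9) vs β=6 → FL=W FR=W RL=S RR=W
t=24: phase=(0,9,3,12) vs β=6 → FL=S FR=W RL=S RR=W
t=25: phase=(1,10,4,13) vs β=6 → FL=S FR=W RL=S RR=W
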